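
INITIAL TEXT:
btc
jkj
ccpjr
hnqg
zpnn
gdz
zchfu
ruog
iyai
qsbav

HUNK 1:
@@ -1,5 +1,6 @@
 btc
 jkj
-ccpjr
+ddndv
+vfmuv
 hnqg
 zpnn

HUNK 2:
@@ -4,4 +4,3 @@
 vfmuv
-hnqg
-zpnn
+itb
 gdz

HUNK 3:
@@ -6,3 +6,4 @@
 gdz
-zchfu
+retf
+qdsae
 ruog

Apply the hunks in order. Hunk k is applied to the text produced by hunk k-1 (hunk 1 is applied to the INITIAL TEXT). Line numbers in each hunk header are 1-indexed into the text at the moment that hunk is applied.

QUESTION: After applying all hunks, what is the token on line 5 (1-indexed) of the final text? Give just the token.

Answer: itb

Derivation:
Hunk 1: at line 1 remove [ccpjr] add [ddndv,vfmuv] -> 11 lines: btc jkj ddndv vfmuv hnqg zpnn gdz zchfu ruog iyai qsbav
Hunk 2: at line 4 remove [hnqg,zpnn] add [itb] -> 10 lines: btc jkj ddndv vfmuv itb gdz zchfu ruog iyai qsbav
Hunk 3: at line 6 remove [zchfu] add [retf,qdsae] -> 11 lines: btc jkj ddndv vfmuv itb gdz retf qdsae ruog iyai qsbav
Final line 5: itb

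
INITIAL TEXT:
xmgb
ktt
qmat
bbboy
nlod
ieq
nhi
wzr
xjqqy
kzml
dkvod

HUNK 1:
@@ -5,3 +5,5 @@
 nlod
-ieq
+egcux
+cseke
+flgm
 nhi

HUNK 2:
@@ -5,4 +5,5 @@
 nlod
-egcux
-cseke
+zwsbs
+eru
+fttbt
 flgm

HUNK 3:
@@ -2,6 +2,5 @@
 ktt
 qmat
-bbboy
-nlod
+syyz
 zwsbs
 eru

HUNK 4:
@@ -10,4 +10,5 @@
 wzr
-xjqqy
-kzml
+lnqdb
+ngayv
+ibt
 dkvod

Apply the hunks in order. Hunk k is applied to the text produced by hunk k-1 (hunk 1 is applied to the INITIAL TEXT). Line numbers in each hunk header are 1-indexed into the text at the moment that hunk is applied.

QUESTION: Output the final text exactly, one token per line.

Answer: xmgb
ktt
qmat
syyz
zwsbs
eru
fttbt
flgm
nhi
wzr
lnqdb
ngayv
ibt
dkvod

Derivation:
Hunk 1: at line 5 remove [ieq] add [egcux,cseke,flgm] -> 13 lines: xmgb ktt qmat bbboy nlod egcux cseke flgm nhi wzr xjqqy kzml dkvod
Hunk 2: at line 5 remove [egcux,cseke] add [zwsbs,eru,fttbt] -> 14 lines: xmgb ktt qmat bbboy nlod zwsbs eru fttbt flgm nhi wzr xjqqy kzml dkvod
Hunk 3: at line 2 remove [bbboy,nlod] add [syyz] -> 13 lines: xmgb ktt qmat syyz zwsbs eru fttbt flgm nhi wzr xjqqy kzml dkvod
Hunk 4: at line 10 remove [xjqqy,kzml] add [lnqdb,ngayv,ibt] -> 14 lines: xmgb ktt qmat syyz zwsbs eru fttbt flgm nhi wzr lnqdb ngayv ibt dkvod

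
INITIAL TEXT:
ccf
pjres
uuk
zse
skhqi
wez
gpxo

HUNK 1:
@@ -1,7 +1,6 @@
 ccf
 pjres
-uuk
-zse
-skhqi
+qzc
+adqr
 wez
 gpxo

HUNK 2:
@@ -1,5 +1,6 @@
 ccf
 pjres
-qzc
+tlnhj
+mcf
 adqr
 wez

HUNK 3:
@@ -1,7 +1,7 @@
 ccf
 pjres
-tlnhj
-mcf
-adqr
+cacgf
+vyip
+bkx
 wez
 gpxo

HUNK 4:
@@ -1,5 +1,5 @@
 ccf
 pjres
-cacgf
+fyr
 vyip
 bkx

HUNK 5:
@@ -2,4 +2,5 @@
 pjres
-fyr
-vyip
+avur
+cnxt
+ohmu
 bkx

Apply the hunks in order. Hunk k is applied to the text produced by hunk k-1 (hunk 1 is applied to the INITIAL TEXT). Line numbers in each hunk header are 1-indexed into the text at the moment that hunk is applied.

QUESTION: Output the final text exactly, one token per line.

Hunk 1: at line 1 remove [uuk,zse,skhqi] add [qzc,adqr] -> 6 lines: ccf pjres qzc adqr wez gpxo
Hunk 2: at line 1 remove [qzc] add [tlnhj,mcf] -> 7 lines: ccf pjres tlnhj mcf adqr wez gpxo
Hunk 3: at line 1 remove [tlnhj,mcf,adqr] add [cacgf,vyip,bkx] -> 7 lines: ccf pjres cacgf vyip bkx wez gpxo
Hunk 4: at line 1 remove [cacgf] add [fyr] -> 7 lines: ccf pjres fyr vyip bkx wez gpxo
Hunk 5: at line 2 remove [fyr,vyip] add [avur,cnxt,ohmu] -> 8 lines: ccf pjres avur cnxt ohmu bkx wez gpxo

Answer: ccf
pjres
avur
cnxt
ohmu
bkx
wez
gpxo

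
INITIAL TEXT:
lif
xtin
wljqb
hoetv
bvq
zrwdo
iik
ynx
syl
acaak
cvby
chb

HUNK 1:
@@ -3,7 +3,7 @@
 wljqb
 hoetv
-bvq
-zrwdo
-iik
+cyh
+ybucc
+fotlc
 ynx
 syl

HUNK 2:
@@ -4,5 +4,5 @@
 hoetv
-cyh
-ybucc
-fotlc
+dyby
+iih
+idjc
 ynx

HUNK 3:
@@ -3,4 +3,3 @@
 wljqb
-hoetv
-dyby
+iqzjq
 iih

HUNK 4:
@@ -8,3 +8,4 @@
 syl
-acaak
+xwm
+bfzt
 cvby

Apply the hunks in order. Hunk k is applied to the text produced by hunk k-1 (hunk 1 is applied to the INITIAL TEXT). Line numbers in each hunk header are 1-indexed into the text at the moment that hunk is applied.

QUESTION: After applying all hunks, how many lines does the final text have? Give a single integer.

Hunk 1: at line 3 remove [bvq,zrwdo,iik] add [cyh,ybucc,fotlc] -> 12 lines: lif xtin wljqb hoetv cyh ybucc fotlc ynx syl acaak cvby chb
Hunk 2: at line 4 remove [cyh,ybucc,fotlc] add [dyby,iih,idjc] -> 12 lines: lif xtin wljqb hoetv dyby iih idjc ynx syl acaak cvby chb
Hunk 3: at line 3 remove [hoetv,dyby] add [iqzjq] -> 11 lines: lif xtin wljqb iqzjq iih idjc ynx syl acaak cvby chb
Hunk 4: at line 8 remove [acaak] add [xwm,bfzt] -> 12 lines: lif xtin wljqb iqzjq iih idjc ynx syl xwm bfzt cvby chb
Final line count: 12

Answer: 12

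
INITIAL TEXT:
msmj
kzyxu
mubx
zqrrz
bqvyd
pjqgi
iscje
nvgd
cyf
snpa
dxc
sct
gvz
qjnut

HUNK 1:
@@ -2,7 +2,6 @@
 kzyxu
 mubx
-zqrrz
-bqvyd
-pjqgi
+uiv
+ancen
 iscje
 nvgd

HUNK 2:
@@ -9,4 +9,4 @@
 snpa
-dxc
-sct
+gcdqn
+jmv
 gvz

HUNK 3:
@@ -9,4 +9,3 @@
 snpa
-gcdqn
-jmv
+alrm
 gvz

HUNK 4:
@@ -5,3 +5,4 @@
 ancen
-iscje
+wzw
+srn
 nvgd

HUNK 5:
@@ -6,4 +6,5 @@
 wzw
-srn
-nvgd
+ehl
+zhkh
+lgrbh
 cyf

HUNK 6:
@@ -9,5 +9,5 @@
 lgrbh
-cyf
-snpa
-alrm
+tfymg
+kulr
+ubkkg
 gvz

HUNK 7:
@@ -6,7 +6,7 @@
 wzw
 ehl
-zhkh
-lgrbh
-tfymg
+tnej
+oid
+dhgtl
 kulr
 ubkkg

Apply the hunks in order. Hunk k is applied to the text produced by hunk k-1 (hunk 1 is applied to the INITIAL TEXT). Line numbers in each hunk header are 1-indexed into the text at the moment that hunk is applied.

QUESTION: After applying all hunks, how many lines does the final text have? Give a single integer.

Hunk 1: at line 2 remove [zqrrz,bqvyd,pjqgi] add [uiv,ancen] -> 13 lines: msmj kzyxu mubx uiv ancen iscje nvgd cyf snpa dxc sct gvz qjnut
Hunk 2: at line 9 remove [dxc,sct] add [gcdqn,jmv] -> 13 lines: msmj kzyxu mubx uiv ancen iscje nvgd cyf snpa gcdqn jmv gvz qjnut
Hunk 3: at line 9 remove [gcdqn,jmv] add [alrm] -> 12 lines: msmj kzyxu mubx uiv ancen iscje nvgd cyf snpa alrm gvz qjnut
Hunk 4: at line 5 remove [iscje] add [wzw,srn] -> 13 lines: msmj kzyxu mubx uiv ancen wzw srn nvgd cyf snpa alrm gvz qjnut
Hunk 5: at line 6 remove [srn,nvgd] add [ehl,zhkh,lgrbh] -> 14 lines: msmj kzyxu mubx uiv ancen wzw ehl zhkh lgrbh cyf snpa alrm gvz qjnut
Hunk 6: at line 9 remove [cyf,snpa,alrm] add [tfymg,kulr,ubkkg] -> 14 lines: msmj kzyxu mubx uiv ancen wzw ehl zhkh lgrbh tfymg kulr ubkkg gvz qjnut
Hunk 7: at line 6 remove [zhkh,lgrbh,tfymg] add [tnej,oid,dhgtl] -> 14 lines: msmj kzyxu mubx uiv ancen wzw ehl tnej oid dhgtl kulr ubkkg gvz qjnut
Final line count: 14

Answer: 14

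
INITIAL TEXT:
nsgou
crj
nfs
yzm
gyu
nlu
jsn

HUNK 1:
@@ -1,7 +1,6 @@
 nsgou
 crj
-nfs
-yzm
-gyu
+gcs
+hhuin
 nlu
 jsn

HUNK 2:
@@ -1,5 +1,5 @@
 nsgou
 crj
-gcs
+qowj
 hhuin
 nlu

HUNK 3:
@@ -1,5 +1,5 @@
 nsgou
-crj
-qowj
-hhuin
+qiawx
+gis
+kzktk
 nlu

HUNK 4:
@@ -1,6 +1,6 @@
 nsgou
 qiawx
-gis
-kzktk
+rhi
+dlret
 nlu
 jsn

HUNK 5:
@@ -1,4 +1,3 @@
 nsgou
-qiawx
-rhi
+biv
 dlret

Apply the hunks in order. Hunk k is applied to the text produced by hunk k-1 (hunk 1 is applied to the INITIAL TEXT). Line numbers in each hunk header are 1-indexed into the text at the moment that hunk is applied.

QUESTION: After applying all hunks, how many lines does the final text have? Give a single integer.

Hunk 1: at line 1 remove [nfs,yzm,gyu] add [gcs,hhuin] -> 6 lines: nsgou crj gcs hhuin nlu jsn
Hunk 2: at line 1 remove [gcs] add [qowj] -> 6 lines: nsgou crj qowj hhuin nlu jsn
Hunk 3: at line 1 remove [crj,qowj,hhuin] add [qiawx,gis,kzktk] -> 6 lines: nsgou qiawx gis kzktk nlu jsn
Hunk 4: at line 1 remove [gis,kzktk] add [rhi,dlret] -> 6 lines: nsgou qiawx rhi dlret nlu jsn
Hunk 5: at line 1 remove [qiawx,rhi] add [biv] -> 5 lines: nsgou biv dlret nlu jsn
Final line count: 5

Answer: 5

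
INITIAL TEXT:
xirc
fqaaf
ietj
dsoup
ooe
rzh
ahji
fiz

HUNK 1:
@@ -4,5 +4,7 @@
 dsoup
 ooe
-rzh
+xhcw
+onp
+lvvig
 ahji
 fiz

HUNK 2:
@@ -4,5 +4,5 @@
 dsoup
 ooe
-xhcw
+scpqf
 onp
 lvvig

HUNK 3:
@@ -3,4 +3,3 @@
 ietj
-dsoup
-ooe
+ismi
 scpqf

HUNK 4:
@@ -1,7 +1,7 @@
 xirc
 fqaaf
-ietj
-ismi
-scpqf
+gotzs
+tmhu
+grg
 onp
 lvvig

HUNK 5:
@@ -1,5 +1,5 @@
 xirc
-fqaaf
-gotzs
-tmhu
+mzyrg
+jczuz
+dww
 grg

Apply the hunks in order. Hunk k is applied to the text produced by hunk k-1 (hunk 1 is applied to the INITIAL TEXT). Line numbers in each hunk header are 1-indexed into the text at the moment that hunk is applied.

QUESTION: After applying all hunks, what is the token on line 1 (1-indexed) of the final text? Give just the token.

Answer: xirc

Derivation:
Hunk 1: at line 4 remove [rzh] add [xhcw,onp,lvvig] -> 10 lines: xirc fqaaf ietj dsoup ooe xhcw onp lvvig ahji fiz
Hunk 2: at line 4 remove [xhcw] add [scpqf] -> 10 lines: xirc fqaaf ietj dsoup ooe scpqf onp lvvig ahji fiz
Hunk 3: at line 3 remove [dsoup,ooe] add [ismi] -> 9 lines: xirc fqaaf ietj ismi scpqf onp lvvig ahji fiz
Hunk 4: at line 1 remove [ietj,ismi,scpqf] add [gotzs,tmhu,grg] -> 9 lines: xirc fqaaf gotzs tmhu grg onp lvvig ahji fiz
Hunk 5: at line 1 remove [fqaaf,gotzs,tmhu] add [mzyrg,jczuz,dww] -> 9 lines: xirc mzyrg jczuz dww grg onp lvvig ahji fiz
Final line 1: xirc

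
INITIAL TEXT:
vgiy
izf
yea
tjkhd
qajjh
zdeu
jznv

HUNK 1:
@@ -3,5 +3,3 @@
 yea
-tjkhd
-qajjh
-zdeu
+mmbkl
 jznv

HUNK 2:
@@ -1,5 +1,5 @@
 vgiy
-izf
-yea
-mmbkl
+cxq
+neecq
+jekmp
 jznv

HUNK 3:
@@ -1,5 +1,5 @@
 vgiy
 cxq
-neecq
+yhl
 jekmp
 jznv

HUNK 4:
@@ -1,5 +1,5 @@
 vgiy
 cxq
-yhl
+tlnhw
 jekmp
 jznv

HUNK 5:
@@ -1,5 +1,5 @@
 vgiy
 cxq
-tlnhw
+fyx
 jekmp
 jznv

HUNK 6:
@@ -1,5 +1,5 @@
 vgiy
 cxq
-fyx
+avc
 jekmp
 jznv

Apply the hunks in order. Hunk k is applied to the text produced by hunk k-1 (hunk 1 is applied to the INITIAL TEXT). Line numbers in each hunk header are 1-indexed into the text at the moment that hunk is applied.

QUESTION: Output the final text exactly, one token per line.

Answer: vgiy
cxq
avc
jekmp
jznv

Derivation:
Hunk 1: at line 3 remove [tjkhd,qajjh,zdeu] add [mmbkl] -> 5 lines: vgiy izf yea mmbkl jznv
Hunk 2: at line 1 remove [izf,yea,mmbkl] add [cxq,neecq,jekmp] -> 5 lines: vgiy cxq neecq jekmp jznv
Hunk 3: at line 1 remove [neecq] add [yhl] -> 5 lines: vgiy cxq yhl jekmp jznv
Hunk 4: at line 1 remove [yhl] add [tlnhw] -> 5 lines: vgiy cxq tlnhw jekmp jznv
Hunk 5: at line 1 remove [tlnhw] add [fyx] -> 5 lines: vgiy cxq fyx jekmp jznv
Hunk 6: at line 1 remove [fyx] add [avc] -> 5 lines: vgiy cxq avc jekmp jznv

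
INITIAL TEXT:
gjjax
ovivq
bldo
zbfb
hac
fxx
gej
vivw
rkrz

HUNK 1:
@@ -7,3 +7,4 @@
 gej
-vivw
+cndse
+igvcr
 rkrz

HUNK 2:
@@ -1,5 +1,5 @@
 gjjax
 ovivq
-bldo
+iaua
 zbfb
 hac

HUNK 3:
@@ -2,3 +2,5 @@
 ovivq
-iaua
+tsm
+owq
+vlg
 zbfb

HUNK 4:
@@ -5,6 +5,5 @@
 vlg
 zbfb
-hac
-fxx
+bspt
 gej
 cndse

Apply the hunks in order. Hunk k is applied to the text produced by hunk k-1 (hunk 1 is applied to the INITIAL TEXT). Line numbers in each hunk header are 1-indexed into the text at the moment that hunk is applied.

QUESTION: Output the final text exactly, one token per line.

Answer: gjjax
ovivq
tsm
owq
vlg
zbfb
bspt
gej
cndse
igvcr
rkrz

Derivation:
Hunk 1: at line 7 remove [vivw] add [cndse,igvcr] -> 10 lines: gjjax ovivq bldo zbfb hac fxx gej cndse igvcr rkrz
Hunk 2: at line 1 remove [bldo] add [iaua] -> 10 lines: gjjax ovivq iaua zbfb hac fxx gej cndse igvcr rkrz
Hunk 3: at line 2 remove [iaua] add [tsm,owq,vlg] -> 12 lines: gjjax ovivq tsm owq vlg zbfb hac fxx gej cndse igvcr rkrz
Hunk 4: at line 5 remove [hac,fxx] add [bspt] -> 11 lines: gjjax ovivq tsm owq vlg zbfb bspt gej cndse igvcr rkrz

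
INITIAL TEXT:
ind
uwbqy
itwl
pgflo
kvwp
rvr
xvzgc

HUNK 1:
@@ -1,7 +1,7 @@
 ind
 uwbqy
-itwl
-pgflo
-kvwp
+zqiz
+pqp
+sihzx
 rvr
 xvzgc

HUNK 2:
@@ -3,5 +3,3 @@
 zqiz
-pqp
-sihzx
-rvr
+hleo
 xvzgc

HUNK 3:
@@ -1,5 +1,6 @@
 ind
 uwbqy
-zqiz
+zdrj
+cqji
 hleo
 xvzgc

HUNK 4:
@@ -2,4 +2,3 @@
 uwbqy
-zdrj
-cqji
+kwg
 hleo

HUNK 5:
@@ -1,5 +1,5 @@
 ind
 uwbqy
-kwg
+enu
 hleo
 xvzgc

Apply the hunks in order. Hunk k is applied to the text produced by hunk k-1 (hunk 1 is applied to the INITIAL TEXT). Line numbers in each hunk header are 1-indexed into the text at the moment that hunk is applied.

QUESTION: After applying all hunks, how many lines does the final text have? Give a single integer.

Hunk 1: at line 1 remove [itwl,pgflo,kvwp] add [zqiz,pqp,sihzx] -> 7 lines: ind uwbqy zqiz pqp sihzx rvr xvzgc
Hunk 2: at line 3 remove [pqp,sihzx,rvr] add [hleo] -> 5 lines: ind uwbqy zqiz hleo xvzgc
Hunk 3: at line 1 remove [zqiz] add [zdrj,cqji] -> 6 lines: ind uwbqy zdrj cqji hleo xvzgc
Hunk 4: at line 2 remove [zdrj,cqji] add [kwg] -> 5 lines: ind uwbqy kwg hleo xvzgc
Hunk 5: at line 1 remove [kwg] add [enu] -> 5 lines: ind uwbqy enu hleo xvzgc
Final line count: 5

Answer: 5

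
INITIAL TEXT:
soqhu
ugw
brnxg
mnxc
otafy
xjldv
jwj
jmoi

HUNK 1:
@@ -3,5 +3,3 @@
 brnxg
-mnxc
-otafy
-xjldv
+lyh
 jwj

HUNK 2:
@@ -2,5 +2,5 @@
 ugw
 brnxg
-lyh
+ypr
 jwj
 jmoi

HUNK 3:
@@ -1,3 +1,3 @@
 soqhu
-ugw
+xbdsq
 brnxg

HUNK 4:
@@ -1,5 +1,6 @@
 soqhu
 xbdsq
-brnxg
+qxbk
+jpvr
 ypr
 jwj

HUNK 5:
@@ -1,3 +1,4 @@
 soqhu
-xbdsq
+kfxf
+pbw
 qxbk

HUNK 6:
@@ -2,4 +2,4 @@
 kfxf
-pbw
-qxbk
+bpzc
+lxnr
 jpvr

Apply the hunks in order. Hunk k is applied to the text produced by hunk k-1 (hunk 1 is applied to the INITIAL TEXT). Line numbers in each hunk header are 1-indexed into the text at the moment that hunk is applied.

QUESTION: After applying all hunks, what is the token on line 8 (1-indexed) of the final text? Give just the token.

Answer: jmoi

Derivation:
Hunk 1: at line 3 remove [mnxc,otafy,xjldv] add [lyh] -> 6 lines: soqhu ugw brnxg lyh jwj jmoi
Hunk 2: at line 2 remove [lyh] add [ypr] -> 6 lines: soqhu ugw brnxg ypr jwj jmoi
Hunk 3: at line 1 remove [ugw] add [xbdsq] -> 6 lines: soqhu xbdsq brnxg ypr jwj jmoi
Hunk 4: at line 1 remove [brnxg] add [qxbk,jpvr] -> 7 lines: soqhu xbdsq qxbk jpvr ypr jwj jmoi
Hunk 5: at line 1 remove [xbdsq] add [kfxf,pbw] -> 8 lines: soqhu kfxf pbw qxbk jpvr ypr jwj jmoi
Hunk 6: at line 2 remove [pbw,qxbk] add [bpzc,lxnr] -> 8 lines: soqhu kfxf bpzc lxnr jpvr ypr jwj jmoi
Final line 8: jmoi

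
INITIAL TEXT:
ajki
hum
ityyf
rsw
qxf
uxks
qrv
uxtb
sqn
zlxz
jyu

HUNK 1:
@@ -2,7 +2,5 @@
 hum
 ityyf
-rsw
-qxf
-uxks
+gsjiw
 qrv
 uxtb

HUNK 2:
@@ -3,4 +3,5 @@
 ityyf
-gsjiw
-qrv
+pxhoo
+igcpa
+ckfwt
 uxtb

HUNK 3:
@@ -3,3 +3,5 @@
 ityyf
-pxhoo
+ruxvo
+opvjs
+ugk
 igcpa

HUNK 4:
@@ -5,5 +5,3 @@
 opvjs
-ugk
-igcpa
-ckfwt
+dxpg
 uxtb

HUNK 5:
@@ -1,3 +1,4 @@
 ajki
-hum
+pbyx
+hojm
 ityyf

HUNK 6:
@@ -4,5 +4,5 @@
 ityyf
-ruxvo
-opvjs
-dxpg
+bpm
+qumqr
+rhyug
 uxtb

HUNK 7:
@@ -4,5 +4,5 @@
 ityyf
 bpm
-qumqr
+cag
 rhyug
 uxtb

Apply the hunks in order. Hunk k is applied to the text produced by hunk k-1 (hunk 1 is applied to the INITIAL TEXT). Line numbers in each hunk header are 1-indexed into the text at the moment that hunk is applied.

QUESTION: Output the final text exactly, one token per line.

Answer: ajki
pbyx
hojm
ityyf
bpm
cag
rhyug
uxtb
sqn
zlxz
jyu

Derivation:
Hunk 1: at line 2 remove [rsw,qxf,uxks] add [gsjiw] -> 9 lines: ajki hum ityyf gsjiw qrv uxtb sqn zlxz jyu
Hunk 2: at line 3 remove [gsjiw,qrv] add [pxhoo,igcpa,ckfwt] -> 10 lines: ajki hum ityyf pxhoo igcpa ckfwt uxtb sqn zlxz jyu
Hunk 3: at line 3 remove [pxhoo] add [ruxvo,opvjs,ugk] -> 12 lines: ajki hum ityyf ruxvo opvjs ugk igcpa ckfwt uxtb sqn zlxz jyu
Hunk 4: at line 5 remove [ugk,igcpa,ckfwt] add [dxpg] -> 10 lines: ajki hum ityyf ruxvo opvjs dxpg uxtb sqn zlxz jyu
Hunk 5: at line 1 remove [hum] add [pbyx,hojm] -> 11 lines: ajki pbyx hojm ityyf ruxvo opvjs dxpg uxtb sqn zlxz jyu
Hunk 6: at line 4 remove [ruxvo,opvjs,dxpg] add [bpm,qumqr,rhyug] -> 11 lines: ajki pbyx hojm ityyf bpm qumqr rhyug uxtb sqn zlxz jyu
Hunk 7: at line 4 remove [qumqr] add [cag] -> 11 lines: ajki pbyx hojm ityyf bpm cag rhyug uxtb sqn zlxz jyu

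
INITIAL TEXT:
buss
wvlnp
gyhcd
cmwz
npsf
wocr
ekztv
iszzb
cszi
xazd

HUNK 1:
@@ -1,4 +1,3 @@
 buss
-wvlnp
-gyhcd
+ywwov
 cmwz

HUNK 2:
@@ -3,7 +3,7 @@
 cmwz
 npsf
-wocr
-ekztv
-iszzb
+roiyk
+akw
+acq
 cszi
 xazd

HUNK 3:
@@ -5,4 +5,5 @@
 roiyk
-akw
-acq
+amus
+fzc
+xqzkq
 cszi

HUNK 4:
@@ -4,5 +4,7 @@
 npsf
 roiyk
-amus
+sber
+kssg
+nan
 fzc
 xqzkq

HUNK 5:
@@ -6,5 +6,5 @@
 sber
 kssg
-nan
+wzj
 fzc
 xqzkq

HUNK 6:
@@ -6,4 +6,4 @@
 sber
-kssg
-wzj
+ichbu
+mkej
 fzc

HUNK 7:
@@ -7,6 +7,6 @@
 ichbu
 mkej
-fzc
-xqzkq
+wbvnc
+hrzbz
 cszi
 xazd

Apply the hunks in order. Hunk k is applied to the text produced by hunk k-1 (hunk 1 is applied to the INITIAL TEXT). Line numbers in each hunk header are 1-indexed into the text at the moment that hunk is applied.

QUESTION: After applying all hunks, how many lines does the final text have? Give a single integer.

Hunk 1: at line 1 remove [wvlnp,gyhcd] add [ywwov] -> 9 lines: buss ywwov cmwz npsf wocr ekztv iszzb cszi xazd
Hunk 2: at line 3 remove [wocr,ekztv,iszzb] add [roiyk,akw,acq] -> 9 lines: buss ywwov cmwz npsf roiyk akw acq cszi xazd
Hunk 3: at line 5 remove [akw,acq] add [amus,fzc,xqzkq] -> 10 lines: buss ywwov cmwz npsf roiyk amus fzc xqzkq cszi xazd
Hunk 4: at line 4 remove [amus] add [sber,kssg,nan] -> 12 lines: buss ywwov cmwz npsf roiyk sber kssg nan fzc xqzkq cszi xazd
Hunk 5: at line 6 remove [nan] add [wzj] -> 12 lines: buss ywwov cmwz npsf roiyk sber kssg wzj fzc xqzkq cszi xazd
Hunk 6: at line 6 remove [kssg,wzj] add [ichbu,mkej] -> 12 lines: buss ywwov cmwz npsf roiyk sber ichbu mkej fzc xqzkq cszi xazd
Hunk 7: at line 7 remove [fzc,xqzkq] add [wbvnc,hrzbz] -> 12 lines: buss ywwov cmwz npsf roiyk sber ichbu mkej wbvnc hrzbz cszi xazd
Final line count: 12

Answer: 12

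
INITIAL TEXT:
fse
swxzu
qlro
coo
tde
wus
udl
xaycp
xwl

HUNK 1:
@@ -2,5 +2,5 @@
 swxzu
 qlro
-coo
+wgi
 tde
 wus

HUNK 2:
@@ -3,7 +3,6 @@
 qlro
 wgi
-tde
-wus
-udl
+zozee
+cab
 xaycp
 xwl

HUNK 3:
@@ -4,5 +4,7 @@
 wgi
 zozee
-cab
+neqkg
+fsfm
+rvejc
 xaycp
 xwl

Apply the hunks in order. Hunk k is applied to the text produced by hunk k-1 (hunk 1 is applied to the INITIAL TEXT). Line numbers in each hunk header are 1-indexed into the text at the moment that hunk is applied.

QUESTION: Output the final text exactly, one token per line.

Hunk 1: at line 2 remove [coo] add [wgi] -> 9 lines: fse swxzu qlro wgi tde wus udl xaycp xwl
Hunk 2: at line 3 remove [tde,wus,udl] add [zozee,cab] -> 8 lines: fse swxzu qlro wgi zozee cab xaycp xwl
Hunk 3: at line 4 remove [cab] add [neqkg,fsfm,rvejc] -> 10 lines: fse swxzu qlro wgi zozee neqkg fsfm rvejc xaycp xwl

Answer: fse
swxzu
qlro
wgi
zozee
neqkg
fsfm
rvejc
xaycp
xwl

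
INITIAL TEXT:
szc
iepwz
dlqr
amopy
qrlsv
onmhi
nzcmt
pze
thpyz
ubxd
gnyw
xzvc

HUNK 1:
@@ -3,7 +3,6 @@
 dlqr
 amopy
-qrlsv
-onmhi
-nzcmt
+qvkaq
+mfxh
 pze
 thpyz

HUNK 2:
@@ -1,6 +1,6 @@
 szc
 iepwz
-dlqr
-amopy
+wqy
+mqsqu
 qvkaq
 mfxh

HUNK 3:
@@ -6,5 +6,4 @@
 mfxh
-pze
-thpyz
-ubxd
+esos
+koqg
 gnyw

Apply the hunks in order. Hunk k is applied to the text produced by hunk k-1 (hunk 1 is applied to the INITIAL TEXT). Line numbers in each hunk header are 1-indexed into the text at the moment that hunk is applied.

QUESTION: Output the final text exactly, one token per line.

Hunk 1: at line 3 remove [qrlsv,onmhi,nzcmt] add [qvkaq,mfxh] -> 11 lines: szc iepwz dlqr amopy qvkaq mfxh pze thpyz ubxd gnyw xzvc
Hunk 2: at line 1 remove [dlqr,amopy] add [wqy,mqsqu] -> 11 lines: szc iepwz wqy mqsqu qvkaq mfxh pze thpyz ubxd gnyw xzvc
Hunk 3: at line 6 remove [pze,thpyz,ubxd] add [esos,koqg] -> 10 lines: szc iepwz wqy mqsqu qvkaq mfxh esos koqg gnyw xzvc

Answer: szc
iepwz
wqy
mqsqu
qvkaq
mfxh
esos
koqg
gnyw
xzvc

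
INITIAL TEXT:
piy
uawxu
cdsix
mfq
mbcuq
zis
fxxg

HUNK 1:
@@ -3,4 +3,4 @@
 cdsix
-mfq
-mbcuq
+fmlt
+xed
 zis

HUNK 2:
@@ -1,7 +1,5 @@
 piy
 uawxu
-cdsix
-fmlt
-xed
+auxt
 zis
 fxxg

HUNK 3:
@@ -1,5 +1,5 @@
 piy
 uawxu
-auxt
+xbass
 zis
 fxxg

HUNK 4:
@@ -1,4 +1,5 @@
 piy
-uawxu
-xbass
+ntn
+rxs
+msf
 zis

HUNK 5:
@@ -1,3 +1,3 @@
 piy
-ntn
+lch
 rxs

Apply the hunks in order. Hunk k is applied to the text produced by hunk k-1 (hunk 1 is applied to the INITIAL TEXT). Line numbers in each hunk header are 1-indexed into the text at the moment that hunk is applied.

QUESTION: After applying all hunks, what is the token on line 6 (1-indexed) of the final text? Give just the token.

Answer: fxxg

Derivation:
Hunk 1: at line 3 remove [mfq,mbcuq] add [fmlt,xed] -> 7 lines: piy uawxu cdsix fmlt xed zis fxxg
Hunk 2: at line 1 remove [cdsix,fmlt,xed] add [auxt] -> 5 lines: piy uawxu auxt zis fxxg
Hunk 3: at line 1 remove [auxt] add [xbass] -> 5 lines: piy uawxu xbass zis fxxg
Hunk 4: at line 1 remove [uawxu,xbass] add [ntn,rxs,msf] -> 6 lines: piy ntn rxs msf zis fxxg
Hunk 5: at line 1 remove [ntn] add [lch] -> 6 lines: piy lch rxs msf zis fxxg
Final line 6: fxxg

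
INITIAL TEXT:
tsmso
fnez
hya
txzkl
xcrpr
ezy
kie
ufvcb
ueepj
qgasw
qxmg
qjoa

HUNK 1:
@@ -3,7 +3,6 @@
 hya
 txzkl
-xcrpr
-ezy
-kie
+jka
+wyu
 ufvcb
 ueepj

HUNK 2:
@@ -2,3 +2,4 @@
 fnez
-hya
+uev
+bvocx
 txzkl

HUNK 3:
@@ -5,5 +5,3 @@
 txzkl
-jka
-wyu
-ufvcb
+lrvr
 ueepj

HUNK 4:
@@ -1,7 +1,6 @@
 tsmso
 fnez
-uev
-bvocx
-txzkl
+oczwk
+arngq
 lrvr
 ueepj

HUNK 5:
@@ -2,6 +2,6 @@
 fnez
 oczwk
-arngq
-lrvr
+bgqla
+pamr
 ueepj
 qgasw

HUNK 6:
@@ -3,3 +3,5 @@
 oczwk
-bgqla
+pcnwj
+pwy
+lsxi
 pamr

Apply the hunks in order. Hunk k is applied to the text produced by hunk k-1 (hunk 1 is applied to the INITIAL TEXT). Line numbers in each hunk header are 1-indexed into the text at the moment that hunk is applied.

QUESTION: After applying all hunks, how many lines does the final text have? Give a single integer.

Hunk 1: at line 3 remove [xcrpr,ezy,kie] add [jka,wyu] -> 11 lines: tsmso fnez hya txzkl jka wyu ufvcb ueepj qgasw qxmg qjoa
Hunk 2: at line 2 remove [hya] add [uev,bvocx] -> 12 lines: tsmso fnez uev bvocx txzkl jka wyu ufvcb ueepj qgasw qxmg qjoa
Hunk 3: at line 5 remove [jka,wyu,ufvcb] add [lrvr] -> 10 lines: tsmso fnez uev bvocx txzkl lrvr ueepj qgasw qxmg qjoa
Hunk 4: at line 1 remove [uev,bvocx,txzkl] add [oczwk,arngq] -> 9 lines: tsmso fnez oczwk arngq lrvr ueepj qgasw qxmg qjoa
Hunk 5: at line 2 remove [arngq,lrvr] add [bgqla,pamr] -> 9 lines: tsmso fnez oczwk bgqla pamr ueepj qgasw qxmg qjoa
Hunk 6: at line 3 remove [bgqla] add [pcnwj,pwy,lsxi] -> 11 lines: tsmso fnez oczwk pcnwj pwy lsxi pamr ueepj qgasw qxmg qjoa
Final line count: 11

Answer: 11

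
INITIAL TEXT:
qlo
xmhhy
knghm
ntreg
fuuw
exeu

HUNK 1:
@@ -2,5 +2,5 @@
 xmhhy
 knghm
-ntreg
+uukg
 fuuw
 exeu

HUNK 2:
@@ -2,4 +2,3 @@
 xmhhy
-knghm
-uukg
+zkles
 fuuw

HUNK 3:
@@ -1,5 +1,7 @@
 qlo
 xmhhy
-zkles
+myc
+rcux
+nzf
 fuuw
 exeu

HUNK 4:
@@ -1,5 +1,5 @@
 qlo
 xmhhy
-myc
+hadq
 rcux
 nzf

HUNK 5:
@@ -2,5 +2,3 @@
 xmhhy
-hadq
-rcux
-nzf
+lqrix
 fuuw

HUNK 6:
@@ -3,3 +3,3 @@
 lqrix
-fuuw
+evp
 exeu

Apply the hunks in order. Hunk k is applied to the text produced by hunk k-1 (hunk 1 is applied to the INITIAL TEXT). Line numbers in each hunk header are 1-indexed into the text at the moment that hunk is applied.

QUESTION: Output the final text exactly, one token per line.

Hunk 1: at line 2 remove [ntreg] add [uukg] -> 6 lines: qlo xmhhy knghm uukg fuuw exeu
Hunk 2: at line 2 remove [knghm,uukg] add [zkles] -> 5 lines: qlo xmhhy zkles fuuw exeu
Hunk 3: at line 1 remove [zkles] add [myc,rcux,nzf] -> 7 lines: qlo xmhhy myc rcux nzf fuuw exeu
Hunk 4: at line 1 remove [myc] add [hadq] -> 7 lines: qlo xmhhy hadq rcux nzf fuuw exeu
Hunk 5: at line 2 remove [hadq,rcux,nzf] add [lqrix] -> 5 lines: qlo xmhhy lqrix fuuw exeu
Hunk 6: at line 3 remove [fuuw] add [evp] -> 5 lines: qlo xmhhy lqrix evp exeu

Answer: qlo
xmhhy
lqrix
evp
exeu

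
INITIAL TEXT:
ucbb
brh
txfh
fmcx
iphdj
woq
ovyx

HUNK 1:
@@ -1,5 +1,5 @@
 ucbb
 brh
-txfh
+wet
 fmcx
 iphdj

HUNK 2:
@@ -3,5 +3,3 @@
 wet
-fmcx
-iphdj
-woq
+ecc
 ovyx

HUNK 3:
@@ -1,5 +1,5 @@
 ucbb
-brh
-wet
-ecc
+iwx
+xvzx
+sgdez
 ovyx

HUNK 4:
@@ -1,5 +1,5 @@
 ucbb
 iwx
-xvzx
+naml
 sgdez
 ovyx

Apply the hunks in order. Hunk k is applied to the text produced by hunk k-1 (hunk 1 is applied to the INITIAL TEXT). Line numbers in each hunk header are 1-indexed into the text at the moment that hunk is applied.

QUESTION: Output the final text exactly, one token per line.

Hunk 1: at line 1 remove [txfh] add [wet] -> 7 lines: ucbb brh wet fmcx iphdj woq ovyx
Hunk 2: at line 3 remove [fmcx,iphdj,woq] add [ecc] -> 5 lines: ucbb brh wet ecc ovyx
Hunk 3: at line 1 remove [brh,wet,ecc] add [iwx,xvzx,sgdez] -> 5 lines: ucbb iwx xvzx sgdez ovyx
Hunk 4: at line 1 remove [xvzx] add [naml] -> 5 lines: ucbb iwx naml sgdez ovyx

Answer: ucbb
iwx
naml
sgdez
ovyx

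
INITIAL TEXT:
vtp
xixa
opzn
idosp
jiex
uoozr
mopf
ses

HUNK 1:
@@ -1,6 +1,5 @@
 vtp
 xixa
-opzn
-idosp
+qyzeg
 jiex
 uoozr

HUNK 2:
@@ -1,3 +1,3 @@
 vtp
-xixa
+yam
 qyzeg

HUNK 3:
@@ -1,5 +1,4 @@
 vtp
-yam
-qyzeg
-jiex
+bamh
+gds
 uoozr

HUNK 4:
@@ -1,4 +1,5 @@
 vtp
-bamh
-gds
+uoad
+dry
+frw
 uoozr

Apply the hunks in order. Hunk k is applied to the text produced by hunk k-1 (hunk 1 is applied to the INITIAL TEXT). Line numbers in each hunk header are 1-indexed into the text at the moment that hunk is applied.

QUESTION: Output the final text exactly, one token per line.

Hunk 1: at line 1 remove [opzn,idosp] add [qyzeg] -> 7 lines: vtp xixa qyzeg jiex uoozr mopf ses
Hunk 2: at line 1 remove [xixa] add [yam] -> 7 lines: vtp yam qyzeg jiex uoozr mopf ses
Hunk 3: at line 1 remove [yam,qyzeg,jiex] add [bamh,gds] -> 6 lines: vtp bamh gds uoozr mopf ses
Hunk 4: at line 1 remove [bamh,gds] add [uoad,dry,frw] -> 7 lines: vtp uoad dry frw uoozr mopf ses

Answer: vtp
uoad
dry
frw
uoozr
mopf
ses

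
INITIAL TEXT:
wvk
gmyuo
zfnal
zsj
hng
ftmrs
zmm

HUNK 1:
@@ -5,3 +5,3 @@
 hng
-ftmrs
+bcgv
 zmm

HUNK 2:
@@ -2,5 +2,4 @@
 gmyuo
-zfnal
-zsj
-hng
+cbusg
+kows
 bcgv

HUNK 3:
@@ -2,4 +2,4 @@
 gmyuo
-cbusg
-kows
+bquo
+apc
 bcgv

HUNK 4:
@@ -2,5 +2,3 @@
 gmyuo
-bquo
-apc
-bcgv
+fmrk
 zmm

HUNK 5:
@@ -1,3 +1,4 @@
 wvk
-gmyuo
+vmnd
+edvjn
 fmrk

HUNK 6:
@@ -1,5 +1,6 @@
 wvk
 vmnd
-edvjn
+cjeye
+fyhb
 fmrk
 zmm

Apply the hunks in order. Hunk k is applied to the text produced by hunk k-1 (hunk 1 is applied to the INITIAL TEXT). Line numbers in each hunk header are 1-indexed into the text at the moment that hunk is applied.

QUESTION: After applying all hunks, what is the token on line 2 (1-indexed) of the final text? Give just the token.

Answer: vmnd

Derivation:
Hunk 1: at line 5 remove [ftmrs] add [bcgv] -> 7 lines: wvk gmyuo zfnal zsj hng bcgv zmm
Hunk 2: at line 2 remove [zfnal,zsj,hng] add [cbusg,kows] -> 6 lines: wvk gmyuo cbusg kows bcgv zmm
Hunk 3: at line 2 remove [cbusg,kows] add [bquo,apc] -> 6 lines: wvk gmyuo bquo apc bcgv zmm
Hunk 4: at line 2 remove [bquo,apc,bcgv] add [fmrk] -> 4 lines: wvk gmyuo fmrk zmm
Hunk 5: at line 1 remove [gmyuo] add [vmnd,edvjn] -> 5 lines: wvk vmnd edvjn fmrk zmm
Hunk 6: at line 1 remove [edvjn] add [cjeye,fyhb] -> 6 lines: wvk vmnd cjeye fyhb fmrk zmm
Final line 2: vmnd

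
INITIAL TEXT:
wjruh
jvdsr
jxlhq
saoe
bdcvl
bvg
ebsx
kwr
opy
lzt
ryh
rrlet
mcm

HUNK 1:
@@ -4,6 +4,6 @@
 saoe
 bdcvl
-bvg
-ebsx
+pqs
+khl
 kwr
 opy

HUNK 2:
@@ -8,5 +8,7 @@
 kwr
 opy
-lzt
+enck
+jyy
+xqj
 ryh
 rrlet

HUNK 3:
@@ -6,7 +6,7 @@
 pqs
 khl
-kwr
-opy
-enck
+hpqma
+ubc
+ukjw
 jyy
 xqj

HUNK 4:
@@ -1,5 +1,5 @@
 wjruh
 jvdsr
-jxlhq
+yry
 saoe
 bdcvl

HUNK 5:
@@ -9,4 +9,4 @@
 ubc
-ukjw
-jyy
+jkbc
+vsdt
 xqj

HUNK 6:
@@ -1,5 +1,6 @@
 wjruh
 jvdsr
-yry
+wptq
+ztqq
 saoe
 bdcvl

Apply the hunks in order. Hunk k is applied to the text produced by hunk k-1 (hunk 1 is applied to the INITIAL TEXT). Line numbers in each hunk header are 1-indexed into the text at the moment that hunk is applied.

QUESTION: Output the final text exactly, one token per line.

Hunk 1: at line 4 remove [bvg,ebsx] add [pqs,khl] -> 13 lines: wjruh jvdsr jxlhq saoe bdcvl pqs khl kwr opy lzt ryh rrlet mcm
Hunk 2: at line 8 remove [lzt] add [enck,jyy,xqj] -> 15 lines: wjruh jvdsr jxlhq saoe bdcvl pqs khl kwr opy enck jyy xqj ryh rrlet mcm
Hunk 3: at line 6 remove [kwr,opy,enck] add [hpqma,ubc,ukjw] -> 15 lines: wjruh jvdsr jxlhq saoe bdcvl pqs khl hpqma ubc ukjw jyy xqj ryh rrlet mcm
Hunk 4: at line 1 remove [jxlhq] add [yry] -> 15 lines: wjruh jvdsr yry saoe bdcvl pqs khl hpqma ubc ukjw jyy xqj ryh rrlet mcm
Hunk 5: at line 9 remove [ukjw,jyy] add [jkbc,vsdt] -> 15 lines: wjruh jvdsr yry saoe bdcvl pqs khl hpqma ubc jkbc vsdt xqj ryh rrlet mcm
Hunk 6: at line 1 remove [yry] add [wptq,ztqq] -> 16 lines: wjruh jvdsr wptq ztqq saoe bdcvl pqs khl hpqma ubc jkbc vsdt xqj ryh rrlet mcm

Answer: wjruh
jvdsr
wptq
ztqq
saoe
bdcvl
pqs
khl
hpqma
ubc
jkbc
vsdt
xqj
ryh
rrlet
mcm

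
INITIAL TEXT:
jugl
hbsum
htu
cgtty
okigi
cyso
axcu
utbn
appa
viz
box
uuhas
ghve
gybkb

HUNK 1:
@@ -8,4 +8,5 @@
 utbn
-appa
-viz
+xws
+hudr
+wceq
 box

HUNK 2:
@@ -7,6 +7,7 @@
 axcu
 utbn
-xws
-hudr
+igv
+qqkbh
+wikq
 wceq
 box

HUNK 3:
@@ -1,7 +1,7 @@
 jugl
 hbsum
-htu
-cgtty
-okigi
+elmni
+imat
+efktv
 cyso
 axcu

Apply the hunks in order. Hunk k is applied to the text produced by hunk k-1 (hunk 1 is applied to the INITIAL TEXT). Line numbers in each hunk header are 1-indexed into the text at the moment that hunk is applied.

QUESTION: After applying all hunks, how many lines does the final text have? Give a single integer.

Answer: 16

Derivation:
Hunk 1: at line 8 remove [appa,viz] add [xws,hudr,wceq] -> 15 lines: jugl hbsum htu cgtty okigi cyso axcu utbn xws hudr wceq box uuhas ghve gybkb
Hunk 2: at line 7 remove [xws,hudr] add [igv,qqkbh,wikq] -> 16 lines: jugl hbsum htu cgtty okigi cyso axcu utbn igv qqkbh wikq wceq box uuhas ghve gybkb
Hunk 3: at line 1 remove [htu,cgtty,okigi] add [elmni,imat,efktv] -> 16 lines: jugl hbsum elmni imat efktv cyso axcu utbn igv qqkbh wikq wceq box uuhas ghve gybkb
Final line count: 16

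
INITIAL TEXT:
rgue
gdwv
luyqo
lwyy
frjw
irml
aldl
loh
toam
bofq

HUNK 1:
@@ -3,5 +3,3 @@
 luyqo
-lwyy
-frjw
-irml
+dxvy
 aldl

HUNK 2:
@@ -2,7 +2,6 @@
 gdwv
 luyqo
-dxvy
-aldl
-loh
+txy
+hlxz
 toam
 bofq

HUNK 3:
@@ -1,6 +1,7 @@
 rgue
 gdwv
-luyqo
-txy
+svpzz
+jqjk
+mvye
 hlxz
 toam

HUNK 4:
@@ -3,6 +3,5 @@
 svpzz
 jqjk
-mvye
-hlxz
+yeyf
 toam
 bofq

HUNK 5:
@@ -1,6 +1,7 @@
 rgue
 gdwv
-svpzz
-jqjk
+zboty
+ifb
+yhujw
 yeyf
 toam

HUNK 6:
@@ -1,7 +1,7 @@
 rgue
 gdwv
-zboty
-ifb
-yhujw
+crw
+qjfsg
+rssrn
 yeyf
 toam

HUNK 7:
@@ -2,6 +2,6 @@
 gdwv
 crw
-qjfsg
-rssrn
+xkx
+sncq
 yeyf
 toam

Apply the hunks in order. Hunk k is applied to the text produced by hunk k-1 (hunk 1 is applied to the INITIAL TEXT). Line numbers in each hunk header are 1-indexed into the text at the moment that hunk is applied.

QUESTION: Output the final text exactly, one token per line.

Hunk 1: at line 3 remove [lwyy,frjw,irml] add [dxvy] -> 8 lines: rgue gdwv luyqo dxvy aldl loh toam bofq
Hunk 2: at line 2 remove [dxvy,aldl,loh] add [txy,hlxz] -> 7 lines: rgue gdwv luyqo txy hlxz toam bofq
Hunk 3: at line 1 remove [luyqo,txy] add [svpzz,jqjk,mvye] -> 8 lines: rgue gdwv svpzz jqjk mvye hlxz toam bofq
Hunk 4: at line 3 remove [mvye,hlxz] add [yeyf] -> 7 lines: rgue gdwv svpzz jqjk yeyf toam bofq
Hunk 5: at line 1 remove [svpzz,jqjk] add [zboty,ifb,yhujw] -> 8 lines: rgue gdwv zboty ifb yhujw yeyf toam bofq
Hunk 6: at line 1 remove [zboty,ifb,yhujw] add [crw,qjfsg,rssrn] -> 8 lines: rgue gdwv crw qjfsg rssrn yeyf toam bofq
Hunk 7: at line 2 remove [qjfsg,rssrn] add [xkx,sncq] -> 8 lines: rgue gdwv crw xkx sncq yeyf toam bofq

Answer: rgue
gdwv
crw
xkx
sncq
yeyf
toam
bofq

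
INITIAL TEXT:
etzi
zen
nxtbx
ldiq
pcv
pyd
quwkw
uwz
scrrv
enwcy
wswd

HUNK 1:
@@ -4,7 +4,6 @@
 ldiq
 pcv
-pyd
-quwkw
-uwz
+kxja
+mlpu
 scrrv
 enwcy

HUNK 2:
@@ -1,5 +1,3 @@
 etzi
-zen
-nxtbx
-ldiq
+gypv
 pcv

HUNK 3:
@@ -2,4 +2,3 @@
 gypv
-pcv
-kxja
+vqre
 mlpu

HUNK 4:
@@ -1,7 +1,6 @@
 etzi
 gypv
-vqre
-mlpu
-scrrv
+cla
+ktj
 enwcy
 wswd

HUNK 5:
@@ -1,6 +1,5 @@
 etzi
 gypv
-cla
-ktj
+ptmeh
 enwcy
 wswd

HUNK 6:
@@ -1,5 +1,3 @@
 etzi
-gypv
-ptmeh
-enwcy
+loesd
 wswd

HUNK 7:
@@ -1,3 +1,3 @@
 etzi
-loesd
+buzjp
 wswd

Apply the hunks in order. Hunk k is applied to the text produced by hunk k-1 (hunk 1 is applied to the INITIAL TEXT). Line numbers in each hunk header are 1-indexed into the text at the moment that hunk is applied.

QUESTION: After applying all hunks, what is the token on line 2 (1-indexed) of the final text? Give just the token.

Hunk 1: at line 4 remove [pyd,quwkw,uwz] add [kxja,mlpu] -> 10 lines: etzi zen nxtbx ldiq pcv kxja mlpu scrrv enwcy wswd
Hunk 2: at line 1 remove [zen,nxtbx,ldiq] add [gypv] -> 8 lines: etzi gypv pcv kxja mlpu scrrv enwcy wswd
Hunk 3: at line 2 remove [pcv,kxja] add [vqre] -> 7 lines: etzi gypv vqre mlpu scrrv enwcy wswd
Hunk 4: at line 1 remove [vqre,mlpu,scrrv] add [cla,ktj] -> 6 lines: etzi gypv cla ktj enwcy wswd
Hunk 5: at line 1 remove [cla,ktj] add [ptmeh] -> 5 lines: etzi gypv ptmeh enwcy wswd
Hunk 6: at line 1 remove [gypv,ptmeh,enwcy] add [loesd] -> 3 lines: etzi loesd wswd
Hunk 7: at line 1 remove [loesd] add [buzjp] -> 3 lines: etzi buzjp wswd
Final line 2: buzjp

Answer: buzjp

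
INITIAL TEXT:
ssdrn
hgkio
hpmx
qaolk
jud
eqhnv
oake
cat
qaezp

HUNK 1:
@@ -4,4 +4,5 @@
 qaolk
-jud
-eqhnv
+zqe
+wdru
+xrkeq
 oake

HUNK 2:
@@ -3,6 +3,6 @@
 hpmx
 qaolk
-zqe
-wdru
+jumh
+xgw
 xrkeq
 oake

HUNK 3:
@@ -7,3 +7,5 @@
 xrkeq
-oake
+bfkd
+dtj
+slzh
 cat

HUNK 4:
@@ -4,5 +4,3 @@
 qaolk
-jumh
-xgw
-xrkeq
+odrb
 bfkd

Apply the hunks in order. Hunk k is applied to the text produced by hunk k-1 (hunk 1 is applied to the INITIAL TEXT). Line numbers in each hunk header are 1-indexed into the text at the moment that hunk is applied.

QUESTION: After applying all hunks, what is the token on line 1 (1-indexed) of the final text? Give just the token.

Answer: ssdrn

Derivation:
Hunk 1: at line 4 remove [jud,eqhnv] add [zqe,wdru,xrkeq] -> 10 lines: ssdrn hgkio hpmx qaolk zqe wdru xrkeq oake cat qaezp
Hunk 2: at line 3 remove [zqe,wdru] add [jumh,xgw] -> 10 lines: ssdrn hgkio hpmx qaolk jumh xgw xrkeq oake cat qaezp
Hunk 3: at line 7 remove [oake] add [bfkd,dtj,slzh] -> 12 lines: ssdrn hgkio hpmx qaolk jumh xgw xrkeq bfkd dtj slzh cat qaezp
Hunk 4: at line 4 remove [jumh,xgw,xrkeq] add [odrb] -> 10 lines: ssdrn hgkio hpmx qaolk odrb bfkd dtj slzh cat qaezp
Final line 1: ssdrn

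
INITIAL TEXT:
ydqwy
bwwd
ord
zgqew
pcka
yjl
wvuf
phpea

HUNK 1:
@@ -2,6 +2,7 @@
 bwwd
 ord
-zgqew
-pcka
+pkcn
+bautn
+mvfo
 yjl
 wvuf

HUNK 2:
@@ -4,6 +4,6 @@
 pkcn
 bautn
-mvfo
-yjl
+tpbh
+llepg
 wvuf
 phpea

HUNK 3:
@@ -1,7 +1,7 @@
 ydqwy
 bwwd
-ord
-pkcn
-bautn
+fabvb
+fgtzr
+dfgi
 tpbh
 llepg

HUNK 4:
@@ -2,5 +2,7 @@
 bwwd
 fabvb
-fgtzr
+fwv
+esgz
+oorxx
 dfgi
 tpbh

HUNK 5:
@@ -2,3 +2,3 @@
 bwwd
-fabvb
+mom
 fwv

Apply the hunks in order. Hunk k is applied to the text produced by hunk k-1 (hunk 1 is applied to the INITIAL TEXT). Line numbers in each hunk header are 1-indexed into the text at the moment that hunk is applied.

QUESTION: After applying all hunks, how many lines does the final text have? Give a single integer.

Hunk 1: at line 2 remove [zgqew,pcka] add [pkcn,bautn,mvfo] -> 9 lines: ydqwy bwwd ord pkcn bautn mvfo yjl wvuf phpea
Hunk 2: at line 4 remove [mvfo,yjl] add [tpbh,llepg] -> 9 lines: ydqwy bwwd ord pkcn bautn tpbh llepg wvuf phpea
Hunk 3: at line 1 remove [ord,pkcn,bautn] add [fabvb,fgtzr,dfgi] -> 9 lines: ydqwy bwwd fabvb fgtzr dfgi tpbh llepg wvuf phpea
Hunk 4: at line 2 remove [fgtzr] add [fwv,esgz,oorxx] -> 11 lines: ydqwy bwwd fabvb fwv esgz oorxx dfgi tpbh llepg wvuf phpea
Hunk 5: at line 2 remove [fabvb] add [mom] -> 11 lines: ydqwy bwwd mom fwv esgz oorxx dfgi tpbh llepg wvuf phpea
Final line count: 11

Answer: 11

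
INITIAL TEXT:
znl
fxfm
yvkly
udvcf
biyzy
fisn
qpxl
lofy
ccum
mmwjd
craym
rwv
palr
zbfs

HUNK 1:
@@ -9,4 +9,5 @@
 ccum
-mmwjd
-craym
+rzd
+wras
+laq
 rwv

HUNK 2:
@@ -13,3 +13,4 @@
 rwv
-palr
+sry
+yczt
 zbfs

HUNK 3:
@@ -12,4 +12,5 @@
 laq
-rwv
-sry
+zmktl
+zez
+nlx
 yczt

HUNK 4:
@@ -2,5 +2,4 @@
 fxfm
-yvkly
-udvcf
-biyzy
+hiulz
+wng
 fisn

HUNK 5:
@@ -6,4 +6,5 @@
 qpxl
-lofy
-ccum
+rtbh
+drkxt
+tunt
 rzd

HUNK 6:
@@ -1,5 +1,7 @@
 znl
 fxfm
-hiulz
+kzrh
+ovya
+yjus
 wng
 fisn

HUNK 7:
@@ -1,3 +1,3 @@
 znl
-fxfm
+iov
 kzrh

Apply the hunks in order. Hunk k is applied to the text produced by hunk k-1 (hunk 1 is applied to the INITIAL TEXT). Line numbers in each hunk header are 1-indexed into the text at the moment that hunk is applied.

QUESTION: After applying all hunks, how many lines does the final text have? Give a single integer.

Answer: 19

Derivation:
Hunk 1: at line 9 remove [mmwjd,craym] add [rzd,wras,laq] -> 15 lines: znl fxfm yvkly udvcf biyzy fisn qpxl lofy ccum rzd wras laq rwv palr zbfs
Hunk 2: at line 13 remove [palr] add [sry,yczt] -> 16 lines: znl fxfm yvkly udvcf biyzy fisn qpxl lofy ccum rzd wras laq rwv sry yczt zbfs
Hunk 3: at line 12 remove [rwv,sry] add [zmktl,zez,nlx] -> 17 lines: znl fxfm yvkly udvcf biyzy fisn qpxl lofy ccum rzd wras laq zmktl zez nlx yczt zbfs
Hunk 4: at line 2 remove [yvkly,udvcf,biyzy] add [hiulz,wng] -> 16 lines: znl fxfm hiulz wng fisn qpxl lofy ccum rzd wras laq zmktl zez nlx yczt zbfs
Hunk 5: at line 6 remove [lofy,ccum] add [rtbh,drkxt,tunt] -> 17 lines: znl fxfm hiulz wng fisn qpxl rtbh drkxt tunt rzd wras laq zmktl zez nlx yczt zbfs
Hunk 6: at line 1 remove [hiulz] add [kzrh,ovya,yjus] -> 19 lines: znl fxfm kzrh ovya yjus wng fisn qpxl rtbh drkxt tunt rzd wras laq zmktl zez nlx yczt zbfs
Hunk 7: at line 1 remove [fxfm] add [iov] -> 19 lines: znl iov kzrh ovya yjus wng fisn qpxl rtbh drkxt tunt rzd wras laq zmktl zez nlx yczt zbfs
Final line count: 19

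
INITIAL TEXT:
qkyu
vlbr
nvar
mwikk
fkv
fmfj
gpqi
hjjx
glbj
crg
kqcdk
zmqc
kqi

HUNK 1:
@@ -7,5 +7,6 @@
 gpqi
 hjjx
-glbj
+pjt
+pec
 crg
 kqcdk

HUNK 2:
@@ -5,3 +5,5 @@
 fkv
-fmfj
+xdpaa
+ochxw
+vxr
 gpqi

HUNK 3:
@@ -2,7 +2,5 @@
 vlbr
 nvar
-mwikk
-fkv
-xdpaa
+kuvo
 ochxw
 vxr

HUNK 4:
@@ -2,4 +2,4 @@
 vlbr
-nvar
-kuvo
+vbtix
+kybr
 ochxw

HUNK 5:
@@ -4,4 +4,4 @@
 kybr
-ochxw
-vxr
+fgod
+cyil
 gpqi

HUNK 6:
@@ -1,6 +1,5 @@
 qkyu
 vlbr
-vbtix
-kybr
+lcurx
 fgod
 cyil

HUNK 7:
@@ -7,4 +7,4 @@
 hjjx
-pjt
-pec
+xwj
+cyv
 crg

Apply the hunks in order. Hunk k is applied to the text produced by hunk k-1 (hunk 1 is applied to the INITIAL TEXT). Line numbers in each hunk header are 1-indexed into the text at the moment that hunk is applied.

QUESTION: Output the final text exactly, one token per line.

Answer: qkyu
vlbr
lcurx
fgod
cyil
gpqi
hjjx
xwj
cyv
crg
kqcdk
zmqc
kqi

Derivation:
Hunk 1: at line 7 remove [glbj] add [pjt,pec] -> 14 lines: qkyu vlbr nvar mwikk fkv fmfj gpqi hjjx pjt pec crg kqcdk zmqc kqi
Hunk 2: at line 5 remove [fmfj] add [xdpaa,ochxw,vxr] -> 16 lines: qkyu vlbr nvar mwikk fkv xdpaa ochxw vxr gpqi hjjx pjt pec crg kqcdk zmqc kqi
Hunk 3: at line 2 remove [mwikk,fkv,xdpaa] add [kuvo] -> 14 lines: qkyu vlbr nvar kuvo ochxw vxr gpqi hjjx pjt pec crg kqcdk zmqc kqi
Hunk 4: at line 2 remove [nvar,kuvo] add [vbtix,kybr] -> 14 lines: qkyu vlbr vbtix kybr ochxw vxr gpqi hjjx pjt pec crg kqcdk zmqc kqi
Hunk 5: at line 4 remove [ochxw,vxr] add [fgod,cyil] -> 14 lines: qkyu vlbr vbtix kybr fgod cyil gpqi hjjx pjt pec crg kqcdk zmqc kqi
Hunk 6: at line 1 remove [vbtix,kybr] add [lcurx] -> 13 lines: qkyu vlbr lcurx fgod cyil gpqi hjjx pjt pec crg kqcdk zmqc kqi
Hunk 7: at line 7 remove [pjt,pec] add [xwj,cyv] -> 13 lines: qkyu vlbr lcurx fgod cyil gpqi hjjx xwj cyv crg kqcdk zmqc kqi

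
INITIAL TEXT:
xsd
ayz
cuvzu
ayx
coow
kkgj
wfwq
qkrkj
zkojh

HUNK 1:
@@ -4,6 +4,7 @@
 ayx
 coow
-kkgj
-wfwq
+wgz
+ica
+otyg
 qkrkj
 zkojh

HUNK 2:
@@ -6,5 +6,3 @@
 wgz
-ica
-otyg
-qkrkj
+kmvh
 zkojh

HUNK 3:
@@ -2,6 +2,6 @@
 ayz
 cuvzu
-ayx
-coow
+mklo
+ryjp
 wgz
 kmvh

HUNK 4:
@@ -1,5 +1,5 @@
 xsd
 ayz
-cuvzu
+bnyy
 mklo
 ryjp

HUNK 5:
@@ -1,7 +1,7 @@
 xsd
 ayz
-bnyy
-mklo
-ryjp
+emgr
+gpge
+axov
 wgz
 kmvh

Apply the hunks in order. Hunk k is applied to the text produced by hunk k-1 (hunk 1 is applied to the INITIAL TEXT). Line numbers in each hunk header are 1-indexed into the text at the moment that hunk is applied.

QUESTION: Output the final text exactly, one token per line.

Hunk 1: at line 4 remove [kkgj,wfwq] add [wgz,ica,otyg] -> 10 lines: xsd ayz cuvzu ayx coow wgz ica otyg qkrkj zkojh
Hunk 2: at line 6 remove [ica,otyg,qkrkj] add [kmvh] -> 8 lines: xsd ayz cuvzu ayx coow wgz kmvh zkojh
Hunk 3: at line 2 remove [ayx,coow] add [mklo,ryjp] -> 8 lines: xsd ayz cuvzu mklo ryjp wgz kmvh zkojh
Hunk 4: at line 1 remove [cuvzu] add [bnyy] -> 8 lines: xsd ayz bnyy mklo ryjp wgz kmvh zkojh
Hunk 5: at line 1 remove [bnyy,mklo,ryjp] add [emgr,gpge,axov] -> 8 lines: xsd ayz emgr gpge axov wgz kmvh zkojh

Answer: xsd
ayz
emgr
gpge
axov
wgz
kmvh
zkojh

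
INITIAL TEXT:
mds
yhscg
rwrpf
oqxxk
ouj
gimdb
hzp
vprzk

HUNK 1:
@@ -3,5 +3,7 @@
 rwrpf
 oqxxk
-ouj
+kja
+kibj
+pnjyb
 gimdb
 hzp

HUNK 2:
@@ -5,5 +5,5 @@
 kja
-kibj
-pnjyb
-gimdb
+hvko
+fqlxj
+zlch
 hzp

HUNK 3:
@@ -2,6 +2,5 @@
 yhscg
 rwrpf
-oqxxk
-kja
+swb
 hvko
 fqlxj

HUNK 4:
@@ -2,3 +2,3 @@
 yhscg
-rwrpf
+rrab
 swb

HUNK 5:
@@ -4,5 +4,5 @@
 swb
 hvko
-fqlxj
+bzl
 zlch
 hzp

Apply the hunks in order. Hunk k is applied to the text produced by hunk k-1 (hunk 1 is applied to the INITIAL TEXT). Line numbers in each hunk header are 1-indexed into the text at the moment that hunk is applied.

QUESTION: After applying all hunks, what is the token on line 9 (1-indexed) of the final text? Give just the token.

Answer: vprzk

Derivation:
Hunk 1: at line 3 remove [ouj] add [kja,kibj,pnjyb] -> 10 lines: mds yhscg rwrpf oqxxk kja kibj pnjyb gimdb hzp vprzk
Hunk 2: at line 5 remove [kibj,pnjyb,gimdb] add [hvko,fqlxj,zlch] -> 10 lines: mds yhscg rwrpf oqxxk kja hvko fqlxj zlch hzp vprzk
Hunk 3: at line 2 remove [oqxxk,kja] add [swb] -> 9 lines: mds yhscg rwrpf swb hvko fqlxj zlch hzp vprzk
Hunk 4: at line 2 remove [rwrpf] add [rrab] -> 9 lines: mds yhscg rrab swb hvko fqlxj zlch hzp vprzk
Hunk 5: at line 4 remove [fqlxj] add [bzl] -> 9 lines: mds yhscg rrab swb hvko bzl zlch hzp vprzk
Final line 9: vprzk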